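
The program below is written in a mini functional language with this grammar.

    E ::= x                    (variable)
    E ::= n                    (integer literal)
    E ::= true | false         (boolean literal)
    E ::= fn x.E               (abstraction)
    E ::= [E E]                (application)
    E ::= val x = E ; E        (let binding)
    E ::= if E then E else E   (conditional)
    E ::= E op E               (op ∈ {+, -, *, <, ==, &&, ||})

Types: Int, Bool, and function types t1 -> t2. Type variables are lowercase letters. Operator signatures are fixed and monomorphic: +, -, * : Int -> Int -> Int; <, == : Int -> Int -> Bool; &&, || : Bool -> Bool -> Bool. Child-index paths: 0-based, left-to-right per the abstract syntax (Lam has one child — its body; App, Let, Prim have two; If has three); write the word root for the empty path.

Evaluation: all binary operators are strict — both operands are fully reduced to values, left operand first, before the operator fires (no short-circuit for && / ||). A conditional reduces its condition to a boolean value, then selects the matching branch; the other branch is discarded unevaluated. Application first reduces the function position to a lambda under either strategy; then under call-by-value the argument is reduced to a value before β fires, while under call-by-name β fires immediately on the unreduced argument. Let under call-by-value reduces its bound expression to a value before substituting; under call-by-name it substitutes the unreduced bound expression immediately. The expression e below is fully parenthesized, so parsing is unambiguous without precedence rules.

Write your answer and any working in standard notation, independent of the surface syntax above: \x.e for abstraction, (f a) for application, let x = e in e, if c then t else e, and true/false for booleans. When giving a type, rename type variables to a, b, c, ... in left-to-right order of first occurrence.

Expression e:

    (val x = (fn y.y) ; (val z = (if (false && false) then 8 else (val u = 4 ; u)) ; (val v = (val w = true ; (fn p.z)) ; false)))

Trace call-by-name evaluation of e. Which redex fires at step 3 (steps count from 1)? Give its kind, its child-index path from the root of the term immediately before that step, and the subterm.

Answer: let at root : (let v = (let w = true in (\p.(if (false && false) then 8 else (let u = 4 in u)))) in false)

Derivation:
step 0: (let x = (\y.y) in (let z = (if (false && false) then 8 else (let u = 4 in u)) in (let v = (let w = true in (\p.z)) in false)))
step 1: [let@root] (let z = (if (false && false) then 8 else (let u = 4 in u)) in (let v = (let w = true in (\p.z)) in false))
step 2: [let@root] (let v = (let w = true in (\p.(if (false && false) then 8 else (let u = 4 in u)))) in false)
step 3: [let@root] false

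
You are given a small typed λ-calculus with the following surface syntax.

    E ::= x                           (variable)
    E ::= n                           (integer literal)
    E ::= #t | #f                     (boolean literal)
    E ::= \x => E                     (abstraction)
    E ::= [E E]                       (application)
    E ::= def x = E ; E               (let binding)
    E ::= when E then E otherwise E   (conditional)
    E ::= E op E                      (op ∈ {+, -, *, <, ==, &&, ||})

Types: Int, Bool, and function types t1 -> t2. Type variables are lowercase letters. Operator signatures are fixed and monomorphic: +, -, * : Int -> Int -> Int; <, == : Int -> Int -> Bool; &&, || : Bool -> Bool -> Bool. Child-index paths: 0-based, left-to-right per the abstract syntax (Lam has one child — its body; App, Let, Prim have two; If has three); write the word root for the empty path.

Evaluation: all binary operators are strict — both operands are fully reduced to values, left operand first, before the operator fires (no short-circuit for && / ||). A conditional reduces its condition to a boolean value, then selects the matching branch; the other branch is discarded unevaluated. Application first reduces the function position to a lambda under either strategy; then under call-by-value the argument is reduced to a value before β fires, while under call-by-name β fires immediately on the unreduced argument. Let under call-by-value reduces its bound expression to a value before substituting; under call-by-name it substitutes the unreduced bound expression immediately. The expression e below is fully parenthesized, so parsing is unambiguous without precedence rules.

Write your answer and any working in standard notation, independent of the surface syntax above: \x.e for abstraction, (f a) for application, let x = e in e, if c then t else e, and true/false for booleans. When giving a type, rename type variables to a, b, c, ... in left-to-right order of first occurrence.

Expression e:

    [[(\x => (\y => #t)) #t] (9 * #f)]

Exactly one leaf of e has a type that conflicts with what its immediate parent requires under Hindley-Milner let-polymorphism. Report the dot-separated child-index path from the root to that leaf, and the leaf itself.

Answer: 1.1 : false

Working:
\y._ : b -> Bool
\x._ : a -> b -> Bool
  unify a -> b -> Bool ~ Bool -> c
  unify a ~ Bool
  unify b -> Bool ~ c
_ _ : b -> Bool
  unify Int ~ Int
  unify Bool ~ Int
  FAIL: mismatch Bool ~ Int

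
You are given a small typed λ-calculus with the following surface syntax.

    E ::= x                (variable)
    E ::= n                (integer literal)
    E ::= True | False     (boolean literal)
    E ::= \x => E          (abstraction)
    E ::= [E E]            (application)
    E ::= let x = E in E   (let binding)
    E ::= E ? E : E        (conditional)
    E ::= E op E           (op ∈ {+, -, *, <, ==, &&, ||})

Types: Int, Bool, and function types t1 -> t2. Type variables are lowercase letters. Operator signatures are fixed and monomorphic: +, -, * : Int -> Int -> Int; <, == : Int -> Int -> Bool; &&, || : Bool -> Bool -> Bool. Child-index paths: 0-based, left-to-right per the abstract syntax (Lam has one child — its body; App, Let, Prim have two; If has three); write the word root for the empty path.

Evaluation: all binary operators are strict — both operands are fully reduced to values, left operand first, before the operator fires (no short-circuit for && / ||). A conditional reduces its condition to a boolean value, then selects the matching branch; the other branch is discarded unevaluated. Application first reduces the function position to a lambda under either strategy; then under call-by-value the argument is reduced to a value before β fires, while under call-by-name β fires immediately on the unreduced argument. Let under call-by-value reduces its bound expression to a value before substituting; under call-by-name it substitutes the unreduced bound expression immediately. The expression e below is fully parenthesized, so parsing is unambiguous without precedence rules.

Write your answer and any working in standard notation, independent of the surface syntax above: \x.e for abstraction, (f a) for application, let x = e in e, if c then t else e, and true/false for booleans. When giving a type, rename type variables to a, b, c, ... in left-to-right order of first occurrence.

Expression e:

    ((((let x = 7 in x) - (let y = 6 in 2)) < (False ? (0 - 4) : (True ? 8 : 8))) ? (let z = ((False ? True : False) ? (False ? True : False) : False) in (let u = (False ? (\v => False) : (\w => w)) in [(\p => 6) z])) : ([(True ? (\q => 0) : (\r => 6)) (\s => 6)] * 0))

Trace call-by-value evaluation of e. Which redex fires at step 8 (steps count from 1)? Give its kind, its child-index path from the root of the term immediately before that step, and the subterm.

Answer: if at 0.0 : (if false then true else false)

Derivation:
step 0: (if (((let x = 7 in x) - (let y = 6 in 2)) < (if false then (0 - 4) else (if true then 8 else 8))) then (let z = (if (if false then true else false) then (if false then true else false) else false) in (let u = (if false then (\v.false) else (\w.w)) in ((\p.6) z))) else (((if true then (\q.0) else (\r.6)) (\s.6)) * 0))
step 1: [let@0.0.0] (if ((7 - (let y = 6 in 2)) < (if false then (0 - 4) else (if true then 8 else 8))) then (let z = (if (if false then true else false) then (if false then true else false) else false) in (let u = (if false then (\v.false) else (\w.w)) in ((\p.6) z))) else (((if true then (\q.0) else (\r.6)) (\s.6)) * 0))
step 2: [let@0.0.1] (if ((7 - 2) < (if false then (0 - 4) else (if true then 8 else 8))) then (let z = (if (if false then true else false) then (if false then true else false) else false) in (let u = (if false then (\v.false) else (\w.w)) in ((\p.6) z))) else (((if true then (\q.0) else (\r.6)) (\s.6)) * 0))
step 3: [delta@0.0] (if (5 < (if false then (0 - 4) else (if true then 8 else 8))) then (let z = (if (if false then true else false) then (if false then true else false) else false) in (let u = (if false then (\v.false) else (\w.w)) in ((\p.6) z))) else (((if true then (\q.0) else (\r.6)) (\s.6)) * 0))
step 4: [if@0.1] (if (5 < (if true then 8 else 8)) then (let z = (if (if false then true else false) then (if false then true else false) else false) in (let u = (if false then (\v.false) else (\w.w)) in ((\p.6) z))) else (((if true then (\q.0) else (\r.6)) (\s.6)) * 0))
step 5: [if@0.1] (if (5 < 8) then (let z = (if (if false then true else false) then (if false then true else false) else false) in (let u = (if false then (\v.false) else (\w.w)) in ((\p.6) z))) else (((if true then (\q.0) else (\r.6)) (\s.6)) * 0))
step 6: [delta@0] (if true then (let z = (if (if false then true else false) then (if false then true else false) else false) in (let u = (if false then (\v.false) else (\w.w)) in ((\p.6) z))) else (((if true then (\q.0) else (\r.6)) (\s.6)) * 0))
step 7: [if@root] (let z = (if (if false then true else false) then (if false then true else false) else false) in (let u = (if false then (\v.false) else (\w.w)) in ((\p.6) z)))
step 8: [if@0.0] (let z = (if false then (if false then true else false) else false) in (let u = (if false then (\v.false) else (\w.w)) in ((\p.6) z)))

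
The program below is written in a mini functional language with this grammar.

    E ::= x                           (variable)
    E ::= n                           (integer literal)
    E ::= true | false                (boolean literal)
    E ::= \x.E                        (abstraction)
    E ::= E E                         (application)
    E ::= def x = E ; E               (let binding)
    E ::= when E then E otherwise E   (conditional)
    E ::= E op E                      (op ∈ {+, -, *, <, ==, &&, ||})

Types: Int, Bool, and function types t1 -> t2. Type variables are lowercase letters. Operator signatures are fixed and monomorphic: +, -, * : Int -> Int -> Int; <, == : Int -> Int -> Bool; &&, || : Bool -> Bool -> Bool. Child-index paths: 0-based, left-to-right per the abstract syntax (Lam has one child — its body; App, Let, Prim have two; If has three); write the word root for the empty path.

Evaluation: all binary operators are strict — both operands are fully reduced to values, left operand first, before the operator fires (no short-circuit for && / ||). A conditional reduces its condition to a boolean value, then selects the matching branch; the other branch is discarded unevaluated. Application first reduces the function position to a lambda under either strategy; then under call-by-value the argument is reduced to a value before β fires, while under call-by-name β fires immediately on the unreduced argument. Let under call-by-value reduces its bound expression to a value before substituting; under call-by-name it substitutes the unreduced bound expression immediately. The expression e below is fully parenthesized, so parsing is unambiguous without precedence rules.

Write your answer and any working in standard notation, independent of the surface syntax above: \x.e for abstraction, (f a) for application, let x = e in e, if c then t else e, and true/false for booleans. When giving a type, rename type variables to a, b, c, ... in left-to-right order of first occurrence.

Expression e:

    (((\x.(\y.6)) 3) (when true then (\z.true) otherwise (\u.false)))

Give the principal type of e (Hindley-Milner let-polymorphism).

Working:
\y._ : b -> Int
\x._ : a -> b -> Int
  unify a -> b -> Int ~ Int -> c
  unify a ~ Int
  unify b -> Int ~ c
_ _ : b -> Int
  unify Bool ~ Bool
\z._ : d -> Bool
\u._ : e -> Bool
  unify d -> Bool ~ e -> Bool
  unify d ~ e
  unify Bool ~ Bool
  unify b -> Int ~ (e -> Bool) -> f
  unify b ~ e -> Bool
  unify Int ~ f
_ _ : Int

Answer: Int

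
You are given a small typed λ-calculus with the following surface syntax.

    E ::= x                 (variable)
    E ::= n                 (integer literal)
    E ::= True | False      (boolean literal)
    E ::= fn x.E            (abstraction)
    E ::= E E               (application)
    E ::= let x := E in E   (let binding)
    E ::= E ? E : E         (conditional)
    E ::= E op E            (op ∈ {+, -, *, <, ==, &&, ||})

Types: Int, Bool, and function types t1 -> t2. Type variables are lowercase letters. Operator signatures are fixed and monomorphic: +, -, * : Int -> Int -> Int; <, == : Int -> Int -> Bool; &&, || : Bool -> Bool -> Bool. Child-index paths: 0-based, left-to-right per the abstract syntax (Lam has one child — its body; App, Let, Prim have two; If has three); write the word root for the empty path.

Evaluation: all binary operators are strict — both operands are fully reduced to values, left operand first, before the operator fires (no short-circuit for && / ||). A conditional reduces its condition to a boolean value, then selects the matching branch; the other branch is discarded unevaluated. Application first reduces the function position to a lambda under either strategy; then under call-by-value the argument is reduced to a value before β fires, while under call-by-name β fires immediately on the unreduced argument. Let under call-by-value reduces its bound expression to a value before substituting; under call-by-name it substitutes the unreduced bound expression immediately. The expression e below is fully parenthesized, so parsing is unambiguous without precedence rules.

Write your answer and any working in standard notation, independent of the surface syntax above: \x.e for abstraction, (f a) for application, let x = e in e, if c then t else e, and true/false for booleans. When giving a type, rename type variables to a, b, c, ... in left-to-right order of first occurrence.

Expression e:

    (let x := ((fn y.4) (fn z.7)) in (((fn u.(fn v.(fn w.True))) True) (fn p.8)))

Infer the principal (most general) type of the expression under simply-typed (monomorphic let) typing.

Working:
\y._ : a -> Int
\z._ : b -> Int
  unify a -> Int ~ (b -> Int) -> c
  unify a ~ b -> Int
  unify Int ~ c
_ _ : Int
let x : Int
\w._ : f -> Bool
\v._ : e -> f -> Bool
\u._ : d -> e -> f -> Bool
  unify d -> e -> f -> Bool ~ Bool -> g
  unify d ~ Bool
  unify e -> f -> Bool ~ g
_ _ : e -> f -> Bool
\p._ : h -> Int
  unify e -> f -> Bool ~ (h -> Int) -> i
  unify e ~ h -> Int
  unify f -> Bool ~ i
_ _ : f -> Bool

Answer: a -> Bool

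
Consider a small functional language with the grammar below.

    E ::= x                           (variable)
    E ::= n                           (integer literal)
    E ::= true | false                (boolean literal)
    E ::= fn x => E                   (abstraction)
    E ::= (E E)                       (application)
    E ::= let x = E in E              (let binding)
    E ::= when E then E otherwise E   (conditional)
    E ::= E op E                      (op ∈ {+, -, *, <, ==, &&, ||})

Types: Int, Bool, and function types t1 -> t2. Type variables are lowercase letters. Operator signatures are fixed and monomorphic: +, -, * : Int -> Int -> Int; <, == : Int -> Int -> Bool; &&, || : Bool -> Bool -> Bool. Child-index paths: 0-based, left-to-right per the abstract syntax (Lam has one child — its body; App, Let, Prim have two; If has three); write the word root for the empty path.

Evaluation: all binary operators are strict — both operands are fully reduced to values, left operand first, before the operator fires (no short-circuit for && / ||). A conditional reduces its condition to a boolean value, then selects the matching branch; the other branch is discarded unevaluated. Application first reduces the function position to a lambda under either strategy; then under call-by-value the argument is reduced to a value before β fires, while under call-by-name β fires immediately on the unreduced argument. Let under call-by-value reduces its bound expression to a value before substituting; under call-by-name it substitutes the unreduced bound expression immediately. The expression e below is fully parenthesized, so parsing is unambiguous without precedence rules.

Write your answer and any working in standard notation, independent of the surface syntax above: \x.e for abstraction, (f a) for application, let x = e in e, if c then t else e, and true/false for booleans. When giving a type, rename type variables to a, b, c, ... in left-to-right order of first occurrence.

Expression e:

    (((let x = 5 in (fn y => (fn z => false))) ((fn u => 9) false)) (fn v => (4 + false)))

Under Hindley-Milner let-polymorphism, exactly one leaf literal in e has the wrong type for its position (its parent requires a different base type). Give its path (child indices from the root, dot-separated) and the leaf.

Derivation:
let x : Int
\z._ : b -> Bool
\y._ : a -> b -> Bool
\u._ : c -> Int
  unify c -> Int ~ Bool -> d
  unify c ~ Bool
  unify Int ~ d
_ _ : Int
  unify a -> b -> Bool ~ Int -> e
  unify a ~ Int
  unify b -> Bool ~ e
_ _ : b -> Bool
  unify Int ~ Int
  unify Bool ~ Int
  FAIL: mismatch Bool ~ Int

Answer: 1.0.1 : false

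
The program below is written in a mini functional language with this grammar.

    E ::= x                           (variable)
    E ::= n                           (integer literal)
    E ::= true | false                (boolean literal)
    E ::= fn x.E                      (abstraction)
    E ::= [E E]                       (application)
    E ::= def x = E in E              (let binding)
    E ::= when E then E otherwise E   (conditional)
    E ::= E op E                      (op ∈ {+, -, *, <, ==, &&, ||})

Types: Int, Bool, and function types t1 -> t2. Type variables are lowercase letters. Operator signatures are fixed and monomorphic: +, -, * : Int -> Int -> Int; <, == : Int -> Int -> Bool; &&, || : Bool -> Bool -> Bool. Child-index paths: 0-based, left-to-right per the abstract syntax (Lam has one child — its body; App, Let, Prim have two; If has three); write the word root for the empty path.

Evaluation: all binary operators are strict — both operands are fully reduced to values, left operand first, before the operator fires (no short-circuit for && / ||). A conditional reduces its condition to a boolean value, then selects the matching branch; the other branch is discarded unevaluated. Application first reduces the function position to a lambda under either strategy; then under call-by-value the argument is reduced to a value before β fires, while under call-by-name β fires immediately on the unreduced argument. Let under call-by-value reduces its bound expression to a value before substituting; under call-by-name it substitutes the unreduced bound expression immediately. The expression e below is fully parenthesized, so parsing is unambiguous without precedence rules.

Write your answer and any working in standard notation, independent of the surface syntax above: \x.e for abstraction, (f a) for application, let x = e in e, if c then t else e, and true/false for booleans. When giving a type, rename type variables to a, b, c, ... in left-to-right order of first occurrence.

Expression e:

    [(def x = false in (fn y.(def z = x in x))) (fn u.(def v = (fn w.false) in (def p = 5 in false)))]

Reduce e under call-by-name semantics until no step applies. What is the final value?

Working:
step 0: ((let x = false in (\y.(let z = x in x))) (\u.(let v = (\w.false) in (let p = 5 in false))))
step 1: [let@0] ((\y.(let z = false in false)) (\u.(let v = (\w.false) in (let p = 5 in false))))
step 2: [beta@root] (let z = false in false)
step 3: [let@root] false

Answer: false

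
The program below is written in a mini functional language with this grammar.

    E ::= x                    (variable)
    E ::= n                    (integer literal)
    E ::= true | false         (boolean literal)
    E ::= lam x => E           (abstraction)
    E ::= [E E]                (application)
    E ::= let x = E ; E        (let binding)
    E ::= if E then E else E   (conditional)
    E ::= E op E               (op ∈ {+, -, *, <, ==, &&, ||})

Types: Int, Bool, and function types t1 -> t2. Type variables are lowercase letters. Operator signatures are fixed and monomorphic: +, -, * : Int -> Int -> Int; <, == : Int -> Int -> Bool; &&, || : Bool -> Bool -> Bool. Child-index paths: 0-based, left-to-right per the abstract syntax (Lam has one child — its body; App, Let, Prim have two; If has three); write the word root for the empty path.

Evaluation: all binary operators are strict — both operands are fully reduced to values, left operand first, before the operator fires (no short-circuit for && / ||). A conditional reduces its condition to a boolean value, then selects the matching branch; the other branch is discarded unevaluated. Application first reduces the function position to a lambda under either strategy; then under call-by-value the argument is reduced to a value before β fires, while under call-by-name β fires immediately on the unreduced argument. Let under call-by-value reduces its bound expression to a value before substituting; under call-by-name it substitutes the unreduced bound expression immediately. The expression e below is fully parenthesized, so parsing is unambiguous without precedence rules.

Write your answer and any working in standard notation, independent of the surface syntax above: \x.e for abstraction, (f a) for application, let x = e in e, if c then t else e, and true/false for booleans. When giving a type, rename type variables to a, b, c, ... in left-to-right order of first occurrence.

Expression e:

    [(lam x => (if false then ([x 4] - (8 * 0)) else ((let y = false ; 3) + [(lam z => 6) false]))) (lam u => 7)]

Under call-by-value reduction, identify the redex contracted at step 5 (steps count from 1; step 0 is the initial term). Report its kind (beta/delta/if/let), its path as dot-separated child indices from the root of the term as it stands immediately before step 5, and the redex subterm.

Answer: delta at root : (3 + 6)

Trace:
step 0: ((\x.(if false then ((x 4) - (8 * 0)) else ((let y = false in 3) + ((\z.6) false)))) (\u.7))
step 1: [beta@root] (if false then (((\u.7) 4) - (8 * 0)) else ((let y = false in 3) + ((\z.6) false)))
step 2: [if@root] ((let y = false in 3) + ((\z.6) false))
step 3: [let@0] (3 + ((\z.6) false))
step 4: [beta@1] (3 + 6)
step 5: [delta@root] 9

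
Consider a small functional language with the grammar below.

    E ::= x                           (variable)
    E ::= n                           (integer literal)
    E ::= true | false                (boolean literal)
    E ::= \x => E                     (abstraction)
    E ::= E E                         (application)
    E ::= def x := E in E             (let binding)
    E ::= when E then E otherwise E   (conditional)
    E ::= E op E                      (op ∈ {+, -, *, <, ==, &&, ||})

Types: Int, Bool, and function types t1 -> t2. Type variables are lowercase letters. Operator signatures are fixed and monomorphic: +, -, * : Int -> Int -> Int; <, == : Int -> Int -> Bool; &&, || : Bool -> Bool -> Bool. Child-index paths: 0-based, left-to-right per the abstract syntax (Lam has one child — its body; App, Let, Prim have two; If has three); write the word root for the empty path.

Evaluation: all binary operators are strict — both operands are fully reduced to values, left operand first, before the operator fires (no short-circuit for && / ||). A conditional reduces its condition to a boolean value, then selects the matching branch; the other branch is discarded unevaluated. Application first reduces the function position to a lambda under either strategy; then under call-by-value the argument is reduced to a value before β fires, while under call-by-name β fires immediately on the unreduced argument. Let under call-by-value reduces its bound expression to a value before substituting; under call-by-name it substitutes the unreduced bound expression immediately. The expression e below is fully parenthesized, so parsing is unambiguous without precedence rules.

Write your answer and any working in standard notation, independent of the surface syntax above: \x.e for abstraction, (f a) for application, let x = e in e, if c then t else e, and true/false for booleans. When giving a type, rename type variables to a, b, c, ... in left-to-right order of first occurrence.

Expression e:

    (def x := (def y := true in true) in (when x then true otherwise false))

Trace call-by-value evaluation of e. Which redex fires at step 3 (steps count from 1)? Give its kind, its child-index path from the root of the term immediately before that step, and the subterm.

Derivation:
step 0: (let x = (let y = true in true) in (if x then true else false))
step 1: [let@0] (let x = true in (if x then true else false))
step 2: [let@root] (if true then true else false)
step 3: [if@root] true

Answer: if at root : (if true then true else false)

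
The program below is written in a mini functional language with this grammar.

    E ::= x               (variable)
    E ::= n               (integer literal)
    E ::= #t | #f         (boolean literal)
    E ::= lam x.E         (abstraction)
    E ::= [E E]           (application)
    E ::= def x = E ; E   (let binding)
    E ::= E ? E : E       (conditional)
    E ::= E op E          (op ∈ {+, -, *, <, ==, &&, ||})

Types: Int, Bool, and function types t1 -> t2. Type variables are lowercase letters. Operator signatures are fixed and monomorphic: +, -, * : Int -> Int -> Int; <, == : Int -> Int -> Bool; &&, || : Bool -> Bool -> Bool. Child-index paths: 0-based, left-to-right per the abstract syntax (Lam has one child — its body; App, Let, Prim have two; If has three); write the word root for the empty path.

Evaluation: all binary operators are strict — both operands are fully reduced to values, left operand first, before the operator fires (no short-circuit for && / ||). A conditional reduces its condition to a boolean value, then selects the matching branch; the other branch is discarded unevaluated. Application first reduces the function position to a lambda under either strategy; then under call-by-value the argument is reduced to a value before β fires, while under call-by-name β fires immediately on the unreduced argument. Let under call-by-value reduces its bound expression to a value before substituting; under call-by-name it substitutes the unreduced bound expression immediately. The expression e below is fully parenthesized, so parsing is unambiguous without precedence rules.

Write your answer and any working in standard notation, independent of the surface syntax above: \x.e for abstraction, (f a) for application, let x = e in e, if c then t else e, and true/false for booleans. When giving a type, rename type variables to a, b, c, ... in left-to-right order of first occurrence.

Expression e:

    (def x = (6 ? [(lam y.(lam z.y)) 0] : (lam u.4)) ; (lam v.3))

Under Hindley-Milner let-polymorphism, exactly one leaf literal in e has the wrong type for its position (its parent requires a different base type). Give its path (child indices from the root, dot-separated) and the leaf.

Derivation:
  unify Int ~ Bool
  FAIL: mismatch Int ~ Bool

Answer: 0.0 : 6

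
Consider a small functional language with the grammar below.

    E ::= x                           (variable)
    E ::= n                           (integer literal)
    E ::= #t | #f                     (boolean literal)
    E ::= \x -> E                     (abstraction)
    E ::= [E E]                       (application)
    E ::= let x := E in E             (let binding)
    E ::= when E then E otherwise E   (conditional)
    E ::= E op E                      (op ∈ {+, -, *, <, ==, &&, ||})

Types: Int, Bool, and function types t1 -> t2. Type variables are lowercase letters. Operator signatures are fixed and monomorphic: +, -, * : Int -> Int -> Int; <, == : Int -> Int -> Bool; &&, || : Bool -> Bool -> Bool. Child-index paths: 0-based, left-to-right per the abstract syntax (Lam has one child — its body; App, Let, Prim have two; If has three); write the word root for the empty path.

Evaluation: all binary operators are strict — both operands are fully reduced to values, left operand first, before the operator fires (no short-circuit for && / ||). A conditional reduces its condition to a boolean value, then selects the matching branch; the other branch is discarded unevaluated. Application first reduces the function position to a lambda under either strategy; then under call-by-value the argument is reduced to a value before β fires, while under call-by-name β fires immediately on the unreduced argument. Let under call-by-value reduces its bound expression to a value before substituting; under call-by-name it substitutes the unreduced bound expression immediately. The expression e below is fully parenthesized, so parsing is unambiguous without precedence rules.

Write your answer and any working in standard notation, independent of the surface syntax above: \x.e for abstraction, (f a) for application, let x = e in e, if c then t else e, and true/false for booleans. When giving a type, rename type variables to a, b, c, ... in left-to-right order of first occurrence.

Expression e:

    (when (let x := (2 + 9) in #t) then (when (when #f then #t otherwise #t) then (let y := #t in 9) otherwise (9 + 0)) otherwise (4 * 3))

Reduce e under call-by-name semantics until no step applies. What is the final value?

Answer: 9

Working:
step 0: (if (let x = (2 + 9) in true) then (if (if false then true else true) then (let y = true in 9) else (9 + 0)) else (4 * 3))
step 1: [let@0] (if true then (if (if false then true else true) then (let y = true in 9) else (9 + 0)) else (4 * 3))
step 2: [if@root] (if (if false then true else true) then (let y = true in 9) else (9 + 0))
step 3: [if@0] (if true then (let y = true in 9) else (9 + 0))
step 4: [if@root] (let y = true in 9)
step 5: [let@root] 9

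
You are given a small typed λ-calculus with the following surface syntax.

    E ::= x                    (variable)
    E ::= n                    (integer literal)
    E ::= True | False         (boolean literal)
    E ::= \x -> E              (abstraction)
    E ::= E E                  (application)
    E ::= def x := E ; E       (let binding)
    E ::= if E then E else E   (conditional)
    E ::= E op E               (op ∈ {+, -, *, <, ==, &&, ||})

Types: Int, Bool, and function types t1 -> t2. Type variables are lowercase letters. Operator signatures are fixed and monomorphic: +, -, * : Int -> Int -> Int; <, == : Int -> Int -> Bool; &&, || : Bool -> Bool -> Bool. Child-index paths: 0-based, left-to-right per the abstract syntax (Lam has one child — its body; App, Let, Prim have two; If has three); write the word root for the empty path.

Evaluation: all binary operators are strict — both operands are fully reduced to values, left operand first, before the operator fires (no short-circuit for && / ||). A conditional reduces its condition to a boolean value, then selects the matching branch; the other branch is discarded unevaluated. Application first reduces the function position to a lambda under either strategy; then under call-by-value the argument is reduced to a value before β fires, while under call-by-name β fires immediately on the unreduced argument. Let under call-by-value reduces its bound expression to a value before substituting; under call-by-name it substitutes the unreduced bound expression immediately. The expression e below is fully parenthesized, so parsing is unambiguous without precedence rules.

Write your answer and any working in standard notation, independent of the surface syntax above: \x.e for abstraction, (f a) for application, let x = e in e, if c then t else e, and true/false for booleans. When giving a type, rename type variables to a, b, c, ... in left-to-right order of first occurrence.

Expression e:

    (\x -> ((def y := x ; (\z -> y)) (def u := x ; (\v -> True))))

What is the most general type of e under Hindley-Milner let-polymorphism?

Answer: a -> a

Trace:
x : a
let y : a
y : a
\z._ : b -> a
x : a
let u : a
\v._ : c -> Bool
  unify b -> a ~ (c -> Bool) -> d
  unify b ~ c -> Bool
  unify a ~ d
_ _ : d
\x._ : d -> d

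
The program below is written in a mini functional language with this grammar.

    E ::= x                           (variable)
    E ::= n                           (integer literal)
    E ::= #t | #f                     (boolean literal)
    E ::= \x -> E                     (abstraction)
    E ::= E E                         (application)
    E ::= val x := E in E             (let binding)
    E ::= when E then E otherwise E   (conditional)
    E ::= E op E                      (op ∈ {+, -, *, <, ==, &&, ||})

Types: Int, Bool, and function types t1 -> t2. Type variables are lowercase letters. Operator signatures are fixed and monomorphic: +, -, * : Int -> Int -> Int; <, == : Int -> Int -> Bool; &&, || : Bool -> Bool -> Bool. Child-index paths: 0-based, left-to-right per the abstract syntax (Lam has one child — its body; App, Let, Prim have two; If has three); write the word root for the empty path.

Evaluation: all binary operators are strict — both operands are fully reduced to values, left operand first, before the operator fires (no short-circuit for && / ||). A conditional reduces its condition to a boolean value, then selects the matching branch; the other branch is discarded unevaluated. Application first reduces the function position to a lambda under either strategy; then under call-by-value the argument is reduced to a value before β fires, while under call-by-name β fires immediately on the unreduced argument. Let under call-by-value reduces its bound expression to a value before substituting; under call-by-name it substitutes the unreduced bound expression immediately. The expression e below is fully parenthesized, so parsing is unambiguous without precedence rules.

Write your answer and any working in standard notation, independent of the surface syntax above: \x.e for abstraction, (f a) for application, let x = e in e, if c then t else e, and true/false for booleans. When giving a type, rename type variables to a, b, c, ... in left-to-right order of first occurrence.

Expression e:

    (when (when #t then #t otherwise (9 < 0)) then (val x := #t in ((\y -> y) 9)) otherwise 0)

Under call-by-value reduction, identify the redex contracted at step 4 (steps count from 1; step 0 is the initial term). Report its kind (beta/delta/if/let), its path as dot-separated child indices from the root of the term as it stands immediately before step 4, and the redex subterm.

Trace:
step 0: (if (if true then true else (9 < 0)) then (let x = true in ((\y.y) 9)) else 0)
step 1: [if@0] (if true then (let x = true in ((\y.y) 9)) else 0)
step 2: [if@root] (let x = true in ((\y.y) 9))
step 3: [let@root] ((\y.y) 9)
step 4: [beta@root] 9

Answer: beta at root : ((\y.y) 9)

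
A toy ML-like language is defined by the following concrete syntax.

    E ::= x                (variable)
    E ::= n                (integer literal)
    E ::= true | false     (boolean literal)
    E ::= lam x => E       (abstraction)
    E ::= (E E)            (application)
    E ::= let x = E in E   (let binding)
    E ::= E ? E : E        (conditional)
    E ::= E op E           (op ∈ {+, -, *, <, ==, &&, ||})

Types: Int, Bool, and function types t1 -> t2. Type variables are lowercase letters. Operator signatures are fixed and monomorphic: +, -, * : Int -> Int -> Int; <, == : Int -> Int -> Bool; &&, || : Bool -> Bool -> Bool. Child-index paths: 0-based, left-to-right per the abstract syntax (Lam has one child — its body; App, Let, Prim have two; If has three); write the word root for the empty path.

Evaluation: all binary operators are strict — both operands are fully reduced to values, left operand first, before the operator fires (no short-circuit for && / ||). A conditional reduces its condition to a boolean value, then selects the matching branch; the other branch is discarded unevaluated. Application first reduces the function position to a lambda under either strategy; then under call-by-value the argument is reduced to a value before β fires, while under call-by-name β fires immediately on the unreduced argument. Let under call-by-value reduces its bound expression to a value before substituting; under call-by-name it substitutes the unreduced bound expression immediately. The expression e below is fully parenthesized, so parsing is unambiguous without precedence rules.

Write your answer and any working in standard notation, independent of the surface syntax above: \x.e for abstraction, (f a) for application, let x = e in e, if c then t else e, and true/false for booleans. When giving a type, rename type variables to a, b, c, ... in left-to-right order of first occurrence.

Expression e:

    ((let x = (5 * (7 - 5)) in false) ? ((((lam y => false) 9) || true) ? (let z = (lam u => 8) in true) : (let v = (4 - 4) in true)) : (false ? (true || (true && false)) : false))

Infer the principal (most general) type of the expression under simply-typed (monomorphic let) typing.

Answer: Bool

Derivation:
  unify Int ~ Int
  unify Int ~ Int
  unify Int ~ Int
  unify Int ~ Int
let x : Int
  unify Bool ~ Bool
\y._ : a -> Bool
  unify a -> Bool ~ Int -> b
  unify a ~ Int
  unify Bool ~ b
_ _ : Bool
  unify Bool ~ Bool
  unify Bool ~ Bool
  unify Bool ~ Bool
\u._ : c -> Int
let z : c -> Int
  unify Int ~ Int
  unify Int ~ Int
let v : Int
  unify Bool ~ Bool
  unify Bool ~ Bool
  unify Bool ~ Bool
  unify Bool ~ Bool
  unify Bool ~ Bool
  unify Bool ~ Bool
  unify Bool ~ Bool
  unify Bool ~ Bool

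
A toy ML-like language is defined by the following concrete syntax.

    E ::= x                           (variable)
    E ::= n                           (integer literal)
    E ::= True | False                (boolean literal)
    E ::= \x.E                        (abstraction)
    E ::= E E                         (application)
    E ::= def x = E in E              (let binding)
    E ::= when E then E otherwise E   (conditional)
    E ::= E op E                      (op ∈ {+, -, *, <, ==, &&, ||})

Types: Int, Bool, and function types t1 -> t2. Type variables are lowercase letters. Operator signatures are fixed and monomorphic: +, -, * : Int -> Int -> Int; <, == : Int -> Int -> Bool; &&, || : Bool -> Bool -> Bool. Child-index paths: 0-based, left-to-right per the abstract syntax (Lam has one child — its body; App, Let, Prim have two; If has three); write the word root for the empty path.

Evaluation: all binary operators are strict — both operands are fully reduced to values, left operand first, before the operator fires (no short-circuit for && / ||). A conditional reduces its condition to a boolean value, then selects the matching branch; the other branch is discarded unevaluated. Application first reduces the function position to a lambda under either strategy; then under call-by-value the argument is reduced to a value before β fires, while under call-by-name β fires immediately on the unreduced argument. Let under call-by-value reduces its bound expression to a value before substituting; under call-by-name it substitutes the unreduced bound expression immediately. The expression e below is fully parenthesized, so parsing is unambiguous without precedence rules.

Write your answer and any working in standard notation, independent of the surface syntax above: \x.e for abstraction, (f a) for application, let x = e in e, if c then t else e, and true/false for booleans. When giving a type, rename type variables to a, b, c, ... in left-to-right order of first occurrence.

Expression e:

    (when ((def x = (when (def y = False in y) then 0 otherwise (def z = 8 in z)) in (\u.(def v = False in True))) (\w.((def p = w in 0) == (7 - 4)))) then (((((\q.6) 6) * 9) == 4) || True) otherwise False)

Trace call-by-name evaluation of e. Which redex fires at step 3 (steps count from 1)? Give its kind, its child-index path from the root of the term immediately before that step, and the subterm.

Derivation:
step 0: (if ((let x = (if (let y = false in y) then 0 else (let z = 8 in z)) in (\u.(let v = false in true))) (\w.((let p = w in 0) == (7 - 4)))) then (((((\q.6) 6) * 9) == 4) || true) else false)
step 1: [let@0.0] (if ((\u.(let v = false in true)) (\w.((let p = w in 0) == (7 - 4)))) then (((((\q.6) 6) * 9) == 4) || true) else false)
step 2: [beta@0] (if (let v = false in true) then (((((\q.6) 6) * 9) == 4) || true) else false)
step 3: [let@0] (if true then (((((\q.6) 6) * 9) == 4) || true) else false)

Answer: let at 0 : (let v = false in true)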